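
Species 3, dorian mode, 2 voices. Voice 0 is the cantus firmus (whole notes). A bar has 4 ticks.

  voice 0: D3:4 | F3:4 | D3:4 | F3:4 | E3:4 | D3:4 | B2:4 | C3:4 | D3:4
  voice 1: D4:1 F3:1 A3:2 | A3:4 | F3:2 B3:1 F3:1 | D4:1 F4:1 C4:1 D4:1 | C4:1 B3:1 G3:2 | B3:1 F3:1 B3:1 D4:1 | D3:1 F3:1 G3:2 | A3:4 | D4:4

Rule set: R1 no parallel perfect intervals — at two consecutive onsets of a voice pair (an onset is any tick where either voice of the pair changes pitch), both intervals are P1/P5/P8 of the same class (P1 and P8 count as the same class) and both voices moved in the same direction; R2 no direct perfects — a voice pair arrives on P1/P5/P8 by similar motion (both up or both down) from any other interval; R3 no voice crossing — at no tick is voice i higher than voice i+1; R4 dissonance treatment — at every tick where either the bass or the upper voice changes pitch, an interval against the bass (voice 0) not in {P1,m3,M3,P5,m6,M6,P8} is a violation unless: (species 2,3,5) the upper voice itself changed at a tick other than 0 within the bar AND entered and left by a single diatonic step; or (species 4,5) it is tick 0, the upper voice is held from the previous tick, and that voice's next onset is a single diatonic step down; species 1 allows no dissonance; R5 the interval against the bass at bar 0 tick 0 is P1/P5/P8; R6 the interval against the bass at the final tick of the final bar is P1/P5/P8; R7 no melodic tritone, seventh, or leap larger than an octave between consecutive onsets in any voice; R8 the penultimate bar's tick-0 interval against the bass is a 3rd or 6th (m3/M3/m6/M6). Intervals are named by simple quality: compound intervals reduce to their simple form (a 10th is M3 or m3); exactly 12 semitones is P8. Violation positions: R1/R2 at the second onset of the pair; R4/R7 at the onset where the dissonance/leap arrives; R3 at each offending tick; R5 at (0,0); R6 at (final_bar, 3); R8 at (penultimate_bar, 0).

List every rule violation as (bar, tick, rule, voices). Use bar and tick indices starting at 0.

(2, 2, R7, (1,))
(2, 3, R7, (1,))
(5, 1, R7, (1,))
(5, 2, R7, (1,))
(6, 1, R4, (0, 1))
(8, 0, R2, (0, 1))

bar 0: v0=D3 v1=D4 downbeat P8
bar 1: v0=F3 v1=A3 downbeat M3
bar 2: v0=D3 v1=F3 downbeat m3
bar 3: v0=F3 v1=D4 downbeat M6
bar 4: v0=E3 v1=C4 downbeat m6
bar 5: v0=D3 v1=B3 downbeat M6
bar 6: v0=B2 v1=D3 downbeat m3
bar 7: v0=C3 v1=A3 downbeat M6
bar 8: v0=D3 v1=D4 downbeat P8
  -> R7 @ bar 2 tick 2 v(1,): F3->B3 leap 6st
  -> R7 @ bar 2 tick 3 v(1,): B3->F3 leap 6st
  -> R7 @ bar 5 tick 1 v(1,): B3->F3 leap 6st
  -> R7 @ bar 5 tick 2 v(1,): F3->B3 leap 6st
  -> R4 @ bar 6 tick 1 v(0, 1): B2/F3 TT untreated
  -> R2 @ bar 8 tick 0 v(0, 1): C3/A3 M6 -> D3/D4 P8 similar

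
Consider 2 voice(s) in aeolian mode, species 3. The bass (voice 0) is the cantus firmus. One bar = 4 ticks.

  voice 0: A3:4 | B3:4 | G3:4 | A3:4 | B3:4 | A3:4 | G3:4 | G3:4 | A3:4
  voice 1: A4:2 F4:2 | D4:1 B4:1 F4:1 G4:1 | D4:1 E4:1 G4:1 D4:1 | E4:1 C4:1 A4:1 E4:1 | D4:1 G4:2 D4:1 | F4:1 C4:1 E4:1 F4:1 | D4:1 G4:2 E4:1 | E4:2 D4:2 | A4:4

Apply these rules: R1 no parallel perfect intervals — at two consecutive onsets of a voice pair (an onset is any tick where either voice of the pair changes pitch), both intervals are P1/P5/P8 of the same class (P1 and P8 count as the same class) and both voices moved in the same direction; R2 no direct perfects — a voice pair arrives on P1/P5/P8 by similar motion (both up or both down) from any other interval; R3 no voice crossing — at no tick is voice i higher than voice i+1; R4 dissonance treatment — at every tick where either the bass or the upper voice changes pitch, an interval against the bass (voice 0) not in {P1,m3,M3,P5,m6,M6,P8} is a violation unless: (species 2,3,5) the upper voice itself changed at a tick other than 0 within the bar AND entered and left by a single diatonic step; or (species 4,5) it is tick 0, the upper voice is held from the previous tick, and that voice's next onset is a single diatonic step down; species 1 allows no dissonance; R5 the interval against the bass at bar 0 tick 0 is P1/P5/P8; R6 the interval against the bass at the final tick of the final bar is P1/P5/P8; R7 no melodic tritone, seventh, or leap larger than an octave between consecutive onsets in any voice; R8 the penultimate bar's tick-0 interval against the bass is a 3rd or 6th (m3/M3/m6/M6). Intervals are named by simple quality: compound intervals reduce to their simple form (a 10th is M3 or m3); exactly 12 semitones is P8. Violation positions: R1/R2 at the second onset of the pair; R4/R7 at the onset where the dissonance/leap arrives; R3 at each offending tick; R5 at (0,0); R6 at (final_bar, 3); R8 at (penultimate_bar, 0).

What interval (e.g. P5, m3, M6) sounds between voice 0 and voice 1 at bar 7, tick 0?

voice 0=G3 voice 1=E4 -> M6

M6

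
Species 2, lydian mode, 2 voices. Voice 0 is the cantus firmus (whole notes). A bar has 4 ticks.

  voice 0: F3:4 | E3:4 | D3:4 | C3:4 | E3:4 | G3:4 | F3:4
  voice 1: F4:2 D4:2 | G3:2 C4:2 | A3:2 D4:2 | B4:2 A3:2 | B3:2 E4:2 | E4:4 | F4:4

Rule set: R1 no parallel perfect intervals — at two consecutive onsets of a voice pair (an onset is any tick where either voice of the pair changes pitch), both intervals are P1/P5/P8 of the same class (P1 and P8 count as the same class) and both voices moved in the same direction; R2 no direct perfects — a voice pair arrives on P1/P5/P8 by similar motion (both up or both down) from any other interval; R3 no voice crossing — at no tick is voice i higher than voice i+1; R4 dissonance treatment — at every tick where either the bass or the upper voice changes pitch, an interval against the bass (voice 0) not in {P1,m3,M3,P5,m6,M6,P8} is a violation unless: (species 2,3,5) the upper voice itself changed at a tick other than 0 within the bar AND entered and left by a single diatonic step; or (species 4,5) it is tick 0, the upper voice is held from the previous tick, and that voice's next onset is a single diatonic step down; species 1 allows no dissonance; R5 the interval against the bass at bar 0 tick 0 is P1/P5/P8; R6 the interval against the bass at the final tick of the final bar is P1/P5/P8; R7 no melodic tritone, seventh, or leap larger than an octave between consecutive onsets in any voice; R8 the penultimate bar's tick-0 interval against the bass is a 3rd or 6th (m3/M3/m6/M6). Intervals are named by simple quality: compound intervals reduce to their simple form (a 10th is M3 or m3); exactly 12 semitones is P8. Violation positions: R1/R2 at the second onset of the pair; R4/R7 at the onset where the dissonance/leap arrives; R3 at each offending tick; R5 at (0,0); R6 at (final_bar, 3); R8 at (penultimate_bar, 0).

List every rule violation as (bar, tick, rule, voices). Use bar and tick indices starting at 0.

bar 0: v0=F3 v1=F4 downbeat P8
bar 1: v0=E3 v1=G3 downbeat m3
bar 2: v0=D3 v1=A3 downbeat P5
bar 3: v0=C3 v1=B4 downbeat M7
bar 4: v0=E3 v1=B3 downbeat P5
bar 5: v0=G3 v1=E4 downbeat M6
bar 6: v0=F3 v1=F4 downbeat P8
  -> R2 @ bar 2 tick 0 v(0, 1): E3/C4 m6 -> D3/A3 P5 similar
  -> R4 @ bar 3 tick 0 v(0, 1): C3/B4 M7 untreated
  -> R7 @ bar 3 tick 2 v(1,): B4->A3 leap 14st
  -> R2 @ bar 4 tick 0 v(0, 1): C3/A3 M6 -> E3/B3 P5 similar

(2, 0, R2, (0, 1))
(3, 0, R4, (0, 1))
(3, 2, R7, (1,))
(4, 0, R2, (0, 1))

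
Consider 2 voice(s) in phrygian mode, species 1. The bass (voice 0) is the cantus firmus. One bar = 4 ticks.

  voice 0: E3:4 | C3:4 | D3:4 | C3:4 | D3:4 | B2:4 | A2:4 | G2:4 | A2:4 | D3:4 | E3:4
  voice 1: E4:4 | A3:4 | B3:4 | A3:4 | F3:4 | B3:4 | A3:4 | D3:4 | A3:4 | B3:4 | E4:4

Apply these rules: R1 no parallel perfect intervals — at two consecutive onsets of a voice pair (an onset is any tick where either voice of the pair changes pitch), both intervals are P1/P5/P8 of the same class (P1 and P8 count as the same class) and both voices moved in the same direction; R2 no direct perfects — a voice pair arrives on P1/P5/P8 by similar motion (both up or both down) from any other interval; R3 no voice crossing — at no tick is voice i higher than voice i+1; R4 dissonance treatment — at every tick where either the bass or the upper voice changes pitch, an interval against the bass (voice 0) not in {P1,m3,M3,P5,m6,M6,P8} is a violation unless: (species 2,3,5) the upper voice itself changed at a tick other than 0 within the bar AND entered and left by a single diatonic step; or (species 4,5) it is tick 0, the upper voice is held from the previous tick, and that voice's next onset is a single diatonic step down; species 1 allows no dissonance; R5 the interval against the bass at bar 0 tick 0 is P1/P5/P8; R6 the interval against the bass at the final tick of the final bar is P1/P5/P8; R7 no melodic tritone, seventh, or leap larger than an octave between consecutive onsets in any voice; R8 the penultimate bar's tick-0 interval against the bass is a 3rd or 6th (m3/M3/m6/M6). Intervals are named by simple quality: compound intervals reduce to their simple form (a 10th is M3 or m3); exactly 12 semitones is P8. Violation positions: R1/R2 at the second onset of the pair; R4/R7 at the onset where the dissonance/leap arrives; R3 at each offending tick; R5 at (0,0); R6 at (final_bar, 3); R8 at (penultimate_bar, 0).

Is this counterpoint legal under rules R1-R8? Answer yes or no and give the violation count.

bar 0: v0=E3 v1=E4 (P8)
bar 1: v0=C3 v1=A3 (M6)
bar 2: v0=D3 v1=B3 (M6)
bar 3: v0=C3 v1=A3 (M6)
bar 4: v0=D3 v1=F3 (m3)
bar 5: v0=B2 v1=B3 (P8)
bar 6: v0=A2 v1=A3 (P8)
bar 7: v0=G2 v1=D3 (P5)
bar 8: v0=A2 v1=A3 (P8)
bar 9: v0=D3 v1=B3 (M6)
bar 10: v0=E3 v1=E4 (P8)
  R7 @ bar5.0: F3->B3 leap 6st
  R1 @ bar6.0: B2/B3 P8 -> A2/A3 P8 similar
  R2 @ bar7.0: A2/A3 P8 -> G2/D3 P5 similar
  R2 @ bar8.0: G2/D3 P5 -> A2/A3 P8 similar
  R2 @ bar10.0: D3/B3 M6 -> E3/E4 P8 similar

No (5 violations)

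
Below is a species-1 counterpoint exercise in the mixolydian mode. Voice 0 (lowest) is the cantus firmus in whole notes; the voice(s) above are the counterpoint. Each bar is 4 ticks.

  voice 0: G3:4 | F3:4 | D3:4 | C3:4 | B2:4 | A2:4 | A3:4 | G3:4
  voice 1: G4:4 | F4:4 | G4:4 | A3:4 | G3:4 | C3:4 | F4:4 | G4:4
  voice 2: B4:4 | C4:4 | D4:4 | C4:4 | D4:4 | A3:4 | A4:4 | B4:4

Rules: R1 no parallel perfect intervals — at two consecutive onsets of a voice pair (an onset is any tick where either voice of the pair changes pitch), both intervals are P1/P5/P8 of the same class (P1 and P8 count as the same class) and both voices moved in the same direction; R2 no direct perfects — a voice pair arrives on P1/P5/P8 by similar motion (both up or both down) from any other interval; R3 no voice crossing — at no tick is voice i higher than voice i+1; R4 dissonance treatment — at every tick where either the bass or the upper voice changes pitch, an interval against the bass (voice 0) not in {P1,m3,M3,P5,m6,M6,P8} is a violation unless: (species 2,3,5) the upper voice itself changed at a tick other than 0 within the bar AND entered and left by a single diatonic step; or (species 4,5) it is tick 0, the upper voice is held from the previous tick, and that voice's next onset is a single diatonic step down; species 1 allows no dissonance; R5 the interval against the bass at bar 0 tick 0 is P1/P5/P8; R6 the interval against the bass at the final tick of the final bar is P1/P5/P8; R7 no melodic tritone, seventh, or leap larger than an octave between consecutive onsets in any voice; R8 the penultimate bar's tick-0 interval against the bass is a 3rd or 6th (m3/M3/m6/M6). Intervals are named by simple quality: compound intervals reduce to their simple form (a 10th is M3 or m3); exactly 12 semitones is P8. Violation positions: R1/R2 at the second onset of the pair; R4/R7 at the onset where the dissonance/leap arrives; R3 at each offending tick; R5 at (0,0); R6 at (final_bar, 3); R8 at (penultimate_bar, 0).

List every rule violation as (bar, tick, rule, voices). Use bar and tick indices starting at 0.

(0, 0, R5, (0, 2))
(1, 0, R1, (0, 1))
(1, 0, R2, (0, 2))
(1, 0, R3, (1, 2))
(1, 0, R7, (2,))
(1, 1, R3, (1, 2))
(1, 2, R3, (1, 2))
(1, 3, R3, (1, 2))
(2, 0, R3, (1, 2))
(2, 0, R4, (0, 1))
(2, 1, R3, (1, 2))
(2, 2, R3, (1, 2))
(2, 3, R3, (1, 2))
(3, 0, R1, (0, 2))
(3, 0, R7, (1,))
(5, 0, R2, (0, 2))
(6, 0, R1, (0, 2))
(6, 0, R7, (1,))
(6, 0, R8, (0, 2))
(7, 3, R6, (0, 2))

bar 0: v0=G3 v1=G4 v2=B4 downbeat M3
bar 1: v0=F3 v1=F4 v2=C4 downbeat P5
bar 2: v0=D3 v1=G4 v2=D4 downbeat P8
bar 3: v0=C3 v1=A3 v2=C4 downbeat P8
bar 4: v0=B2 v1=G3 v2=D4 downbeat m3
bar 5: v0=A2 v1=C3 v2=A3 downbeat P8
bar 6: v0=A3 v1=F4 v2=A4 downbeat P8
bar 7: v0=G3 v1=G4 v2=B4 downbeat M3
  -> R5 @ bar 0 tick 0 v(0, 2): opens on M3
  -> R1 @ bar 1 tick 0 v(0, 1): G3/G4 P8 -> F3/F4 P8 similar
  -> R2 @ bar 1 tick 0 v(0, 2): G3/B4 M3 -> F3/C4 P5 similar
  -> R3 @ bar 1 tick 0 v(1, 2): F4 above C4
  -> R7 @ bar 1 tick 0 v(2,): B4->C4 leap 11st
  -> R3 @ bar 1 tick 1 v(1, 2): F4 above C4
  -> R3 @ bar 1 tick 2 v(1, 2): F4 above C4
  -> R3 @ bar 1 tick 3 v(1, 2): F4 above C4
  -> R3 @ bar 2 tick 0 v(1, 2): G4 above D4
  -> R4 @ bar 2 tick 0 v(0, 1): D3/G4 P4 untreated
  -> R3 @ bar 2 tick 1 v(1, 2): G4 above D4
  -> R3 @ bar 2 tick 2 v(1, 2): G4 above D4
  -> R3 @ bar 2 tick 3 v(1, 2): G4 above D4
  -> R1 @ bar 3 tick 0 v(0, 2): D3/D4 P8 -> C3/C4 P8 similar
  -> R7 @ bar 3 tick 0 v(1,): G4->A3 leap 10st
  -> R2 @ bar 5 tick 0 v(0, 2): B2/D4 m3 -> A2/A3 P8 similar
  -> R1 @ bar 6 tick 0 v(0, 2): A2/A3 P8 -> A3/A4 P8 similar
  -> R7 @ bar 6 tick 0 v(1,): C3->F4 leap 17st
  -> R8 @ bar 6 tick 0 v(0, 2): penult P8 not 3rd/6th
  -> R6 @ bar 7 tick 3 v(0, 2): closes on M3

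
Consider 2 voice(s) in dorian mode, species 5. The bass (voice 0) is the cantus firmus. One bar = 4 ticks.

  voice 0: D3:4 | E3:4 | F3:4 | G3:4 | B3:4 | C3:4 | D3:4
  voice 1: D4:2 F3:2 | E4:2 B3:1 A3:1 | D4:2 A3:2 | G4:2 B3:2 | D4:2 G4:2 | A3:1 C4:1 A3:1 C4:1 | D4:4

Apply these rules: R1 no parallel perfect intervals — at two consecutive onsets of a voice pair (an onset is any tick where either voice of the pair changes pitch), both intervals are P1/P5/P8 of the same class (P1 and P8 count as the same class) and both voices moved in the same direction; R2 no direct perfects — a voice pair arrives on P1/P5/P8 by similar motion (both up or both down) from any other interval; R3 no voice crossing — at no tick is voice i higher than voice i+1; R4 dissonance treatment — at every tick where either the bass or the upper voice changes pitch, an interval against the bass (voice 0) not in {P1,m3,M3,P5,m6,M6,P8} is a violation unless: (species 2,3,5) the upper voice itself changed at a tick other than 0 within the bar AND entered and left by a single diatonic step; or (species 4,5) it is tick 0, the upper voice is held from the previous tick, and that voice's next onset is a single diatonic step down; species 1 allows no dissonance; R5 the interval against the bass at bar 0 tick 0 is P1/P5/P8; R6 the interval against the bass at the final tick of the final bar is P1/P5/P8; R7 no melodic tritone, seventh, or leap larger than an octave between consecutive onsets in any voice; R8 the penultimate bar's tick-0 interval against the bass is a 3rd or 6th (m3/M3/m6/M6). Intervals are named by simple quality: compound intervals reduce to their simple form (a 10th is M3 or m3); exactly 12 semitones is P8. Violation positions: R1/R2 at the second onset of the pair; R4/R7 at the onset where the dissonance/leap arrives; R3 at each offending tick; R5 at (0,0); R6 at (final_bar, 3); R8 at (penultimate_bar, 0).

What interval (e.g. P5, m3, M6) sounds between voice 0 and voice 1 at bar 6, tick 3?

P8

voice 0=D3 voice 1=D4 -> P8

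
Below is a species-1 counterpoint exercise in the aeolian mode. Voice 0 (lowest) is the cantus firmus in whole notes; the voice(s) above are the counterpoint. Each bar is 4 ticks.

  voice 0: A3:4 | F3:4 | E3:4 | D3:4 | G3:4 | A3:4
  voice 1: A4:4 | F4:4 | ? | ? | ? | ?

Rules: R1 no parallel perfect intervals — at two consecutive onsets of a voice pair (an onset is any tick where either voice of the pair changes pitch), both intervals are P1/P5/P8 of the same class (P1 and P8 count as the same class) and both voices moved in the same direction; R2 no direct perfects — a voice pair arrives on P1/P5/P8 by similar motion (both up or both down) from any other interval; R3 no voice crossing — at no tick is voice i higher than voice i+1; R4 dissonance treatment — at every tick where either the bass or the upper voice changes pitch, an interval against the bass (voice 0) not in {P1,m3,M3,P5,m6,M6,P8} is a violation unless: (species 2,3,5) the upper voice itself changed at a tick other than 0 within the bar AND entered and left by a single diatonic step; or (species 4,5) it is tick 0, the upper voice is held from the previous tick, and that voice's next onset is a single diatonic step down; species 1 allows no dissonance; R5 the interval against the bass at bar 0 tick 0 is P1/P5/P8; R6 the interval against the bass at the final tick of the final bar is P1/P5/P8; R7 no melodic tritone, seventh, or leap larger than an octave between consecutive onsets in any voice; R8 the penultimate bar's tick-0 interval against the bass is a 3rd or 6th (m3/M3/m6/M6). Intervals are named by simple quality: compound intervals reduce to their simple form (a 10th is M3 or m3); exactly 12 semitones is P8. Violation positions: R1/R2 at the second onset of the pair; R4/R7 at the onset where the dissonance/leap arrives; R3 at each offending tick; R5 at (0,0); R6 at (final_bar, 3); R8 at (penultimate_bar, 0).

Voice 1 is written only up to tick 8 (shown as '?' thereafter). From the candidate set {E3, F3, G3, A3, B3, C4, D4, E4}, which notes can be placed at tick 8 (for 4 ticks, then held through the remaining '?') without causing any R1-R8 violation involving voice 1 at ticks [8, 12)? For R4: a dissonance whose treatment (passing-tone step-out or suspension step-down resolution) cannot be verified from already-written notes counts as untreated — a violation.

{C4}

E3: violates R1,R7
F3: violates R4
G3: violates R7
A3: violates R4
B3: violates R2,R7
C4: legal
D4: violates R4
E4: violates R1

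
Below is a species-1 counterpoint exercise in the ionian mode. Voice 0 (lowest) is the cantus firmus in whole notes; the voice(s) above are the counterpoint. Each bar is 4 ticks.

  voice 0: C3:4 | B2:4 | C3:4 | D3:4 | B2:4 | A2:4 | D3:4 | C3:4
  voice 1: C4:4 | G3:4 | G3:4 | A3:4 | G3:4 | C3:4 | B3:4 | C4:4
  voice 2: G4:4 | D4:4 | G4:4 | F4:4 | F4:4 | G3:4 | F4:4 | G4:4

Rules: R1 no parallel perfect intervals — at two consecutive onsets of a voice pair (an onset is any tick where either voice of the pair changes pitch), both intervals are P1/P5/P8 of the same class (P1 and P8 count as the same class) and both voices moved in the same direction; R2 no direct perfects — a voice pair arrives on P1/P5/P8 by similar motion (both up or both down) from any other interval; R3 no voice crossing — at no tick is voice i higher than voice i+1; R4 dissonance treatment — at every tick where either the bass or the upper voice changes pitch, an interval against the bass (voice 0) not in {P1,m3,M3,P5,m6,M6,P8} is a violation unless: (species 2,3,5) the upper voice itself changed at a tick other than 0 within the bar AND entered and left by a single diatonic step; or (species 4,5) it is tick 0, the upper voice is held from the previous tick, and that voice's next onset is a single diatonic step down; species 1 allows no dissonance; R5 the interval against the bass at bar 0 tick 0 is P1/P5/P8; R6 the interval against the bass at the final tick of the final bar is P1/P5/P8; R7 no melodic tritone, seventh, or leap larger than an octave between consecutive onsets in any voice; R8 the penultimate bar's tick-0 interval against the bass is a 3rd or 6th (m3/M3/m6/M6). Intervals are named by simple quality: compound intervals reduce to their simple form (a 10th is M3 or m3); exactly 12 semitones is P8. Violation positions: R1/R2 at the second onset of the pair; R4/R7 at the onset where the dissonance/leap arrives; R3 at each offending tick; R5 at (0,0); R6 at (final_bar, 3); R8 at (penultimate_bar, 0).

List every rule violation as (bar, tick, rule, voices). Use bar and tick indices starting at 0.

(1, 0, R1, (1, 2))
(2, 0, R2, (0, 2))
(3, 0, R1, (0, 1))
(4, 0, R4, (0, 2))
(5, 0, R2, (1, 2))
(5, 0, R4, (0, 2))
(5, 0, R7, (2,))
(6, 0, R7, (1,))
(6, 0, R7, (2,))
(7, 0, R2, (1, 2))

bar 0: v0=C3 v1=C4 v2=G4 downbeat P5
bar 1: v0=B2 v1=G3 v2=D4 downbeat m3
bar 2: v0=C3 v1=G3 v2=G4 downbeat P5
bar 3: v0=D3 v1=A3 v2=F4 downbeat m3
bar 4: v0=B2 v1=G3 v2=F4 downbeat TT
bar 5: v0=A2 v1=C3 v2=G3 downbeat m7
bar 6: v0=D3 v1=B3 v2=F4 downbeat m3
bar 7: v0=C3 v1=C4 v2=G4 downbeat P5
  -> R1 @ bar 1 tick 0 v(1, 2): C4/G4 P5 -> G3/D4 P5 similar
  -> R2 @ bar 2 tick 0 v(0, 2): B2/D4 m3 -> C3/G4 P5 similar
  -> R1 @ bar 3 tick 0 v(0, 1): C3/G3 P5 -> D3/A3 P5 similar
  -> R4 @ bar 4 tick 0 v(0, 2): B2/F4 TT untreated
  -> R2 @ bar 5 tick 0 v(1, 2): G3/F4 m7 -> C3/G3 P5 similar
  -> R4 @ bar 5 tick 0 v(0, 2): A2/G3 m7 untreated
  -> R7 @ bar 5 tick 0 v(2,): F4->G3 leap 10st
  -> R7 @ bar 6 tick 0 v(1,): C3->B3 leap 11st
  -> R7 @ bar 6 tick 0 v(2,): G3->F4 leap 10st
  -> R2 @ bar 7 tick 0 v(1, 2): B3/F4 TT -> C4/G4 P5 similar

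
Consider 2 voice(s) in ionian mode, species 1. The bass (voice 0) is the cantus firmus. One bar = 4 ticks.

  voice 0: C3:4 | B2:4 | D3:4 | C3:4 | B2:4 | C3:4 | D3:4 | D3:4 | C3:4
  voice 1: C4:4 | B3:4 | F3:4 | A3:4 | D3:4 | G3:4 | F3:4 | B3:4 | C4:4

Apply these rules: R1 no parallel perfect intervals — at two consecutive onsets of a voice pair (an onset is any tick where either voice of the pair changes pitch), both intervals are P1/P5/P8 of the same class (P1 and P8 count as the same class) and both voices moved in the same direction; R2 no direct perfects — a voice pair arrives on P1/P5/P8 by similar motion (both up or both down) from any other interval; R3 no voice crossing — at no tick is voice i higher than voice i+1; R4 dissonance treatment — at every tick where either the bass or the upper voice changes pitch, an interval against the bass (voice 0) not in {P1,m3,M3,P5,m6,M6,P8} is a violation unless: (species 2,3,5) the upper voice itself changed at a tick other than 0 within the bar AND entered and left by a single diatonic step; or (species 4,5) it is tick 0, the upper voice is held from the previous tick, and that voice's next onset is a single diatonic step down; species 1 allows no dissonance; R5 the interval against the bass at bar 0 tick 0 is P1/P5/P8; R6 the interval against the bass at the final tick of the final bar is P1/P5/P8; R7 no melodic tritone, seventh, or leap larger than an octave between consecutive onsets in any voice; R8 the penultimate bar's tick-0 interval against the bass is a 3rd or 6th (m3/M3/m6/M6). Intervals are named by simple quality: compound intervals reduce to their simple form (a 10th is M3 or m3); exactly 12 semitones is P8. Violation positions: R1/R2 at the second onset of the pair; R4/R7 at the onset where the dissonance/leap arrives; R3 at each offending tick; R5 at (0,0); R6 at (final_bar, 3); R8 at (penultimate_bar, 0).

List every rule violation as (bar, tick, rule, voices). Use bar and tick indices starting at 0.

(1, 0, R1, (0, 1))
(2, 0, R7, (1,))
(5, 0, R2, (0, 1))
(7, 0, R7, (1,))

bar 0: v0=C3 v1=C4 downbeat P8
bar 1: v0=B2 v1=B3 downbeat P8
bar 2: v0=D3 v1=F3 downbeat m3
bar 3: v0=C3 v1=A3 downbeat M6
bar 4: v0=B2 v1=D3 downbeat m3
bar 5: v0=C3 v1=G3 downbeat P5
bar 6: v0=D3 v1=F3 downbeat m3
bar 7: v0=D3 v1=B3 downbeat M6
bar 8: v0=C3 v1=C4 downbeat P8
  -> R1 @ bar 1 tick 0 v(0, 1): C3/C4 P8 -> B2/B3 P8 similar
  -> R7 @ bar 2 tick 0 v(1,): B3->F3 leap 6st
  -> R2 @ bar 5 tick 0 v(0, 1): B2/D3 m3 -> C3/G3 P5 similar
  -> R7 @ bar 7 tick 0 v(1,): F3->B3 leap 6st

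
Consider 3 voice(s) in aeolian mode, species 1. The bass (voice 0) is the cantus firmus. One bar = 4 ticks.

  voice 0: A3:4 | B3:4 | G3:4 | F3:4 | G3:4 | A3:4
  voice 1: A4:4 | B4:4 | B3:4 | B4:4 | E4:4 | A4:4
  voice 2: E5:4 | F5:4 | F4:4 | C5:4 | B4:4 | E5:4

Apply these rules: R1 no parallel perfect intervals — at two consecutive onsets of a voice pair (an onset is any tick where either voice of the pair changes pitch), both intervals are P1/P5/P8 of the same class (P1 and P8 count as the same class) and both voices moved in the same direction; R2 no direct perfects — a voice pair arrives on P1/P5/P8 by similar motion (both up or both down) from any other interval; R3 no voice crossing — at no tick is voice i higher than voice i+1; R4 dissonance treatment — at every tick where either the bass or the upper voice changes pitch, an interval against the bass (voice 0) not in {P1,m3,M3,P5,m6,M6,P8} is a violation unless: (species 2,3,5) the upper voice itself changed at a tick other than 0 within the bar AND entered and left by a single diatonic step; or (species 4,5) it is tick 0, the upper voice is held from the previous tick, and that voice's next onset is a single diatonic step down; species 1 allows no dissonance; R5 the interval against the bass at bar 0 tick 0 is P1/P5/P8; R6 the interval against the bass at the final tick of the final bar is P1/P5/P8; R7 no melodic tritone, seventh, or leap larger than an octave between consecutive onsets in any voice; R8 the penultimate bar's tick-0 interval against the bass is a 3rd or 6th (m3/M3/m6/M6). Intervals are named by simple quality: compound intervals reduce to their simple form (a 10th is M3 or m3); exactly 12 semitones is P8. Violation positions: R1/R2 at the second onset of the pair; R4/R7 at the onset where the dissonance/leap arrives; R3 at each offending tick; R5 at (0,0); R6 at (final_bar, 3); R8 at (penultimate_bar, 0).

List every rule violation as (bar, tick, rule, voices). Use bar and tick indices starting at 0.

bar 0: v0=A3 v1=A4 v2=E5 downbeat P5
bar 1: v0=B3 v1=B4 v2=F5 downbeat TT
bar 2: v0=G3 v1=B3 v2=F4 downbeat m7
bar 3: v0=F3 v1=B4 v2=C5 downbeat P5
bar 4: v0=G3 v1=E4 v2=B4 downbeat M3
bar 5: v0=A3 v1=A4 v2=E5 downbeat P5
  -> R1 @ bar 1 tick 0 v(0, 1): A3/A4 P8 -> B3/B4 P8 similar
  -> R4 @ bar 1 tick 0 v(0, 2): B3/F5 TT untreated
  -> R4 @ bar 2 tick 0 v(0, 2): G3/F4 m7 untreated
  -> R4 @ bar 3 tick 0 v(0, 1): F3/B4 TT untreated
  -> R2 @ bar 4 tick 0 v(1, 2): B4/C5 m2 -> E4/B4 P5 similar
  -> R1 @ bar 5 tick 0 v(1, 2): E4/B4 P5 -> A4/E5 P5 similar
  -> R2 @ bar 5 tick 0 v(0, 1): G3/E4 M6 -> A3/A4 P8 similar
  -> R2 @ bar 5 tick 0 v(0, 2): G3/B4 M3 -> A3/E5 P5 similar

(1, 0, R1, (0, 1))
(1, 0, R4, (0, 2))
(2, 0, R4, (0, 2))
(3, 0, R4, (0, 1))
(4, 0, R2, (1, 2))
(5, 0, R1, (1, 2))
(5, 0, R2, (0, 1))
(5, 0, R2, (0, 2))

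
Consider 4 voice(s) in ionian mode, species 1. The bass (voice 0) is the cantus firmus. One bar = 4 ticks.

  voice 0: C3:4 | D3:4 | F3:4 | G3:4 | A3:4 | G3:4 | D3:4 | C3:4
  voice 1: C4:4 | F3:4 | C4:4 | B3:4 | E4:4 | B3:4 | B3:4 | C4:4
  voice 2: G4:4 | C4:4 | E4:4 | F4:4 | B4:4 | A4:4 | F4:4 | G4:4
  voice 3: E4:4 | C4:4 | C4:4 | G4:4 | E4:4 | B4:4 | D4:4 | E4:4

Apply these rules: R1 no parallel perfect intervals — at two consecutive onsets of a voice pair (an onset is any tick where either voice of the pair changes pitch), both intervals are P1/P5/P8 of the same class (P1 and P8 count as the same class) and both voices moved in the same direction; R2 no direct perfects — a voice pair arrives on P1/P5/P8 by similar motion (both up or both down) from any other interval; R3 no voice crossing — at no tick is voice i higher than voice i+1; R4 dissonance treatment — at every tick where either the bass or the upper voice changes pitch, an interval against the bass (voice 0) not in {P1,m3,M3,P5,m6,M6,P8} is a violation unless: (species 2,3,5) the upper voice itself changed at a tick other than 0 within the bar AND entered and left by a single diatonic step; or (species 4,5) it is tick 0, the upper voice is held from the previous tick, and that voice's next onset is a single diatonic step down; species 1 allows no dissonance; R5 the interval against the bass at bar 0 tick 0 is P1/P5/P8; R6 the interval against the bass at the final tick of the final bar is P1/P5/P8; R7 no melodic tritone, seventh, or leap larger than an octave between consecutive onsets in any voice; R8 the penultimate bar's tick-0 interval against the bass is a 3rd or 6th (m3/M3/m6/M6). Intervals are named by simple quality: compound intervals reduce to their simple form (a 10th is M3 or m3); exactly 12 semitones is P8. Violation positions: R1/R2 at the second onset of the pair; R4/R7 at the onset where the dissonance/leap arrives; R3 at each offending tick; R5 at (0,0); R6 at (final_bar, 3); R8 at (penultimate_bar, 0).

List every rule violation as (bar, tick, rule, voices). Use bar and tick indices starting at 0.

bar 0: v0=C3 v1=C4 v2=G4 v3=E4 downbeat M3
bar 1: v0=D3 v1=F3 v2=C4 v3=C4 downbeat m7
bar 2: v0=F3 v1=C4 v2=E4 v3=C4 downbeat P5
bar 3: v0=G3 v1=B3 v2=F4 v3=G4 downbeat P8
bar 4: v0=A3 v1=E4 v2=B4 v3=E4 downbeat P5
bar 5: v0=G3 v1=B3 v2=A4 v3=B4 downbeat M3
bar 6: v0=D3 v1=B3 v2=F4 v3=D4 downbeat P8
bar 7: v0=C3 v1=C4 v2=G4 v3=E4 downbeat M3
  -> R3 @ bar 0 tick 0 v(2, 3): G4 above E4
  -> R5 @ bar 0 tick 0 v(0, 3): opens on M3
  -> R3 @ bar 0 tick 1 v(2, 3): G4 above E4
  -> R3 @ bar 0 tick 2 v(2, 3): G4 above E4
  -> R3 @ bar 0 tick 3 v(2, 3): G4 above E4
  -> R1 @ bar 1 tick 0 v(1, 2): C4/G4 P5 -> F3/C4 P5 similar
  -> R2 @ bar 1 tick 0 v(1, 3): C4/E4 M3 -> F3/C4 P5 similar
  -> R2 @ bar 1 tick 0 v(2, 3): G4/E4 m3 -> C4/C4 P1 similar
  -> R4 @ bar 1 tick 0 v(0, 2): D3/C4 m7 untreated
  -> R4 @ bar 1 tick 0 v(0, 3): D3/C4 m7 untreated
  -> R2 @ bar 2 tick 0 v(0, 1): D3/F3 m3 -> F3/C4 P5 similar
  -> R3 @ bar 2 tick 0 v(2, 3): E4 above C4
  -> R4 @ bar 2 tick 0 v(0, 2): F3/E4 M7 untreated
  -> R3 @ bar 2 tick 1 v(2, 3): E4 above C4
  -> R3 @ bar 2 tick 2 v(2, 3): E4 above C4
  -> R3 @ bar 2 tick 3 v(2, 3): E4 above C4
  -> R2 @ bar 3 tick 0 v(0, 3): F3/C4 P5 -> G3/G4 P8 similar
  -> R4 @ bar 3 tick 0 v(0, 2): G3/F4 m7 untreated
  -> R2 @ bar 4 tick 0 v(0, 1): G3/B3 M3 -> A3/E4 P5 similar
  -> R2 @ bar 4 tick 0 v(1, 2): B3/F4 TT -> E4/B4 P5 similar
  -> R3 @ bar 4 tick 0 v(2, 3): B4 above E4
  -> R4 @ bar 4 tick 0 v(0, 2): A3/B4 M2 untreated
  -> R7 @ bar 4 tick 0 v(2,): F4->B4 leap 6st
  -> R3 @ bar 4 tick 1 v(2, 3): B4 above E4
  -> R3 @ bar 4 tick 2 v(2, 3): B4 above E4
  -> R3 @ bar 4 tick 3 v(2, 3): B4 above E4
  -> R4 @ bar 5 tick 0 v(0, 2): G3/A4 M2 untreated
  -> R2 @ bar 6 tick 0 v(0, 3): G3/B4 M3 -> D3/D4 P8 similar
  -> R3 @ bar 6 tick 0 v(2, 3): F4 above D4
  -> R8 @ bar 6 tick 0 v(0, 3): penult P8 not 3rd/6th
  -> R3 @ bar 6 tick 1 v(2, 3): F4 above D4
  -> R3 @ bar 6 tick 2 v(2, 3): F4 above D4
  -> R3 @ bar 6 tick 3 v(2, 3): F4 above D4
  -> R2 @ bar 7 tick 0 v(1, 2): B3/F4 TT -> C4/G4 P5 similar
  -> R3 @ bar 7 tick 0 v(2, 3): G4 above E4
  -> R3 @ bar 7 tick 1 v(2, 3): G4 above E4
  -> R3 @ bar 7 tick 2 v(2, 3): G4 above E4
  -> R3 @ bar 7 tick 3 v(2, 3): G4 above E4
  -> R6 @ bar 7 tick 3 v(0, 3): closes on M3

(0, 0, R3, (2, 3))
(0, 0, R5, (0, 3))
(0, 1, R3, (2, 3))
(0, 2, R3, (2, 3))
(0, 3, R3, (2, 3))
(1, 0, R1, (1, 2))
(1, 0, R2, (1, 3))
(1, 0, R2, (2, 3))
(1, 0, R4, (0, 2))
(1, 0, R4, (0, 3))
(2, 0, R2, (0, 1))
(2, 0, R3, (2, 3))
(2, 0, R4, (0, 2))
(2, 1, R3, (2, 3))
(2, 2, R3, (2, 3))
(2, 3, R3, (2, 3))
(3, 0, R2, (0, 3))
(3, 0, R4, (0, 2))
(4, 0, R2, (0, 1))
(4, 0, R2, (1, 2))
(4, 0, R3, (2, 3))
(4, 0, R4, (0, 2))
(4, 0, R7, (2,))
(4, 1, R3, (2, 3))
(4, 2, R3, (2, 3))
(4, 3, R3, (2, 3))
(5, 0, R4, (0, 2))
(6, 0, R2, (0, 3))
(6, 0, R3, (2, 3))
(6, 0, R8, (0, 3))
(6, 1, R3, (2, 3))
(6, 2, R3, (2, 3))
(6, 3, R3, (2, 3))
(7, 0, R2, (1, 2))
(7, 0, R3, (2, 3))
(7, 1, R3, (2, 3))
(7, 2, R3, (2, 3))
(7, 3, R3, (2, 3))
(7, 3, R6, (0, 3))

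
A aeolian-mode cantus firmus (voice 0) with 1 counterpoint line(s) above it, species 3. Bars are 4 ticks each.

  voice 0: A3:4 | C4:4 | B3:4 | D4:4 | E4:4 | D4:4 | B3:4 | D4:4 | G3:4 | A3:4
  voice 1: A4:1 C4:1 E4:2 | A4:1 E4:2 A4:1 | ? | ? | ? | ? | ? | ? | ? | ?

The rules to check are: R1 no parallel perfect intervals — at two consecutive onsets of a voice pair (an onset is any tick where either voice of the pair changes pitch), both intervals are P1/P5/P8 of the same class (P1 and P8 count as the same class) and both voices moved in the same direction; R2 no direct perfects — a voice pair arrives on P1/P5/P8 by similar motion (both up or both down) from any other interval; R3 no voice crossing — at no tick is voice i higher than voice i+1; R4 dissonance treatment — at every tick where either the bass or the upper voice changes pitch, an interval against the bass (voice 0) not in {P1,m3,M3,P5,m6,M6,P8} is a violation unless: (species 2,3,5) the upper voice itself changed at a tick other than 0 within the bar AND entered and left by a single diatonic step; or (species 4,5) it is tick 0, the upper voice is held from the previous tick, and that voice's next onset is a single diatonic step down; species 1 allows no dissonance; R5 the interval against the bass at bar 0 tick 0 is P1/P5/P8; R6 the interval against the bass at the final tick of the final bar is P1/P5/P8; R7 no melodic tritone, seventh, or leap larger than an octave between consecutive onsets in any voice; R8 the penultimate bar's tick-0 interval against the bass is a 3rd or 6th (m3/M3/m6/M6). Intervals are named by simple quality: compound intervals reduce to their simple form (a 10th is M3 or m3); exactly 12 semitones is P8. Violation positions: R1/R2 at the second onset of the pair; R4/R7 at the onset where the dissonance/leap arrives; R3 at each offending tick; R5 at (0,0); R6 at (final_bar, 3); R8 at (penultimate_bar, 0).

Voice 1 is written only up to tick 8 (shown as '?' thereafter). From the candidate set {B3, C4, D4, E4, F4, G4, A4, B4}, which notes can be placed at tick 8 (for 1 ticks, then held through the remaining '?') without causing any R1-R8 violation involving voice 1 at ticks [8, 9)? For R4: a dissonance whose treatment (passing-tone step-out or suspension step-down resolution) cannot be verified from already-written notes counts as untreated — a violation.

B3: violates R2,R7
C4: violates R4
D4: legal
E4: violates R4
F4: violates R4
G4: legal
A4: violates R4
B4: legal

{B4, D4, G4}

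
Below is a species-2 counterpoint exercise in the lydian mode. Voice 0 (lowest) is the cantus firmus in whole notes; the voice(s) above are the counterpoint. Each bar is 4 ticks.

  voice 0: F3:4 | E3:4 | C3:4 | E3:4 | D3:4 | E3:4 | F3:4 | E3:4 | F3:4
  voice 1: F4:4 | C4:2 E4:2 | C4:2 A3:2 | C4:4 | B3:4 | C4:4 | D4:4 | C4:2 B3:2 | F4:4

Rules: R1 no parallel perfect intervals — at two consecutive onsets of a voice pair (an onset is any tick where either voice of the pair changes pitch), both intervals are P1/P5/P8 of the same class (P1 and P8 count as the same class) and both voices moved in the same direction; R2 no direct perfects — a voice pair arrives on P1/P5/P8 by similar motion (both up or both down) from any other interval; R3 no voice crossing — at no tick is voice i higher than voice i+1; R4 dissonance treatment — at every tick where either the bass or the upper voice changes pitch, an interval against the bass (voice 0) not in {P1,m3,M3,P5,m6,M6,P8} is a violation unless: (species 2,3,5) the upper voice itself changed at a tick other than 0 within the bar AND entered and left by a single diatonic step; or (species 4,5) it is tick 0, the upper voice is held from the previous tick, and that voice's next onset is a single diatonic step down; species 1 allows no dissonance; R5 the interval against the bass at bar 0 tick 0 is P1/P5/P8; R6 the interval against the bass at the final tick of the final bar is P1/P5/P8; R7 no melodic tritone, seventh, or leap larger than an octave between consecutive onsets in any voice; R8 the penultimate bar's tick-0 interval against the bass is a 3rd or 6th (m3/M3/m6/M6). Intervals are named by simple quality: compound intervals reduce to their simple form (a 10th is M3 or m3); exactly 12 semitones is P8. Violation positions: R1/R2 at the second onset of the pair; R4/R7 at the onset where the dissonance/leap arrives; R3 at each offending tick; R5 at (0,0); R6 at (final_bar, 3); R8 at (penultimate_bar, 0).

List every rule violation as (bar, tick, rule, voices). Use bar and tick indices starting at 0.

bar 0: v0=F3 v1=F4 downbeat P8
bar 1: v0=E3 v1=C4 downbeat m6
bar 2: v0=C3 v1=C4 downbeat P8
bar 3: v0=E3 v1=C4 downbeat m6
bar 4: v0=D3 v1=B3 downbeat M6
bar 5: v0=E3 v1=C4 downbeat m6
bar 6: v0=F3 v1=D4 downbeat M6
bar 7: v0=E3 v1=C4 downbeat m6
bar 8: v0=F3 v1=F4 downbeat P8
  -> R1 @ bar 2 tick 0 v(0, 1): E3/E4 P8 -> C3/C4 P8 similar
  -> R2 @ bar 8 tick 0 v(0, 1): E3/B3 P5 -> F3/F4 P8 similar
  -> R7 @ bar 8 tick 0 v(1,): B3->F4 leap 6st

(2, 0, R1, (0, 1))
(8, 0, R2, (0, 1))
(8, 0, R7, (1,))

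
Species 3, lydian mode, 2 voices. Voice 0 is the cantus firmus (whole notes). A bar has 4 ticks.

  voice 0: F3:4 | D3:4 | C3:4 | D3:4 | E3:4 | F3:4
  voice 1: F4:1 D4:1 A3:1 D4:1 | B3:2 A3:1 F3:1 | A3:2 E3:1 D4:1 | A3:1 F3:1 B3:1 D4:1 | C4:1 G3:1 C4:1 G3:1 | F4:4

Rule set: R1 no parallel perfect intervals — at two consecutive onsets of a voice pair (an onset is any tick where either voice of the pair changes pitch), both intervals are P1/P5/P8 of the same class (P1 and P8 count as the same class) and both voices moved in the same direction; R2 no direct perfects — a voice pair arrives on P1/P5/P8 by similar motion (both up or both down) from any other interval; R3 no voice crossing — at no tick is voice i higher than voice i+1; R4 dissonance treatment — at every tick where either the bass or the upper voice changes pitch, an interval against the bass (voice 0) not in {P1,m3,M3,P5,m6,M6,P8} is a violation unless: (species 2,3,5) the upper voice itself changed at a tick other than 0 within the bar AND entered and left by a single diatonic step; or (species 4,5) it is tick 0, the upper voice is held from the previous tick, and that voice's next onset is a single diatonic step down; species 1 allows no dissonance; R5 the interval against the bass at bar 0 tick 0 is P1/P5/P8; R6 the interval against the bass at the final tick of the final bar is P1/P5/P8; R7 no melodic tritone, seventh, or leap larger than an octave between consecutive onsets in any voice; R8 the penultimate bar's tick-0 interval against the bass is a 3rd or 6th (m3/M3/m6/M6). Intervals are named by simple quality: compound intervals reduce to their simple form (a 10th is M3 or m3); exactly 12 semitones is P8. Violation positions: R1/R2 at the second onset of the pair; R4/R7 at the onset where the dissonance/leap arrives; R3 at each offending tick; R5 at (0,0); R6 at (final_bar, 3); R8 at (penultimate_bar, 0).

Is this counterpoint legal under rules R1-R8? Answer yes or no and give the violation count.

bar 0: v0=F3 v1=F4 (P8)
bar 1: v0=D3 v1=B3 (M6)
bar 2: v0=C3 v1=A3 (M6)
bar 3: v0=D3 v1=A3 (P5)
bar 4: v0=E3 v1=C4 (m6)
bar 5: v0=F3 v1=F4 (P8)
  R4 @ bar2.3: C3/D4 M2 untreated
  R7 @ bar2.3: E3->D4 leap 10st
  R7 @ bar3.2: F3->B3 leap 6st
  R2 @ bar5.0: E3/G3 m3 -> F3/F4 P8 similar
  R7 @ bar5.0: G3->F4 leap 10st

No (5 violations)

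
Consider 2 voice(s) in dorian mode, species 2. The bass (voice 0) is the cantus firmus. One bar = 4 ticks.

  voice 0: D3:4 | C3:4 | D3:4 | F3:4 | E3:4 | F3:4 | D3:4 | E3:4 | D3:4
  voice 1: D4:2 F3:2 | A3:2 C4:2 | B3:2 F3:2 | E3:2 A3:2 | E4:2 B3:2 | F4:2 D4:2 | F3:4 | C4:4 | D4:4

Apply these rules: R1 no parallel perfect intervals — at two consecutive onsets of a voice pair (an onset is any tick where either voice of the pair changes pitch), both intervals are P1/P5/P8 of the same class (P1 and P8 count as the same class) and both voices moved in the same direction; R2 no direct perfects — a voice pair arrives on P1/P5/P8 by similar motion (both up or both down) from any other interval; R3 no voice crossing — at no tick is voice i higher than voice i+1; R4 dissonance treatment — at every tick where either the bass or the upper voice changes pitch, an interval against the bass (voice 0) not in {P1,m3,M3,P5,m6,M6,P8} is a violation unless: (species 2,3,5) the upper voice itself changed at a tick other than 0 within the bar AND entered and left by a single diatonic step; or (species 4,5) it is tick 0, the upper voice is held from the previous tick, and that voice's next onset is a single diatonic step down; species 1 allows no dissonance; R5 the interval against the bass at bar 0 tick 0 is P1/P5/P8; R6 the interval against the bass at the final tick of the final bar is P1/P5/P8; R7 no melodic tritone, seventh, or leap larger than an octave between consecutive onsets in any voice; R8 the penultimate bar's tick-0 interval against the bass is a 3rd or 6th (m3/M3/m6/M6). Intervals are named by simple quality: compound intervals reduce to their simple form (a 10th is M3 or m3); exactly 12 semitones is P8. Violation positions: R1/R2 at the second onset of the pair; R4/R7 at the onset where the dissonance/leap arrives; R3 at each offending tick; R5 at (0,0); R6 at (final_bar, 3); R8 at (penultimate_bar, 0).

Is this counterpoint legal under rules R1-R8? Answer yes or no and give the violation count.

No (6 violations)

bar 0: v0=D3 v1=D4 (P8)
bar 1: v0=C3 v1=A3 (M6)
bar 2: v0=D3 v1=B3 (M6)
bar 3: v0=F3 v1=E3 (m2)
bar 4: v0=E3 v1=E4 (P8)
bar 5: v0=F3 v1=F4 (P8)
bar 6: v0=D3 v1=F3 (m3)
bar 7: v0=E3 v1=C4 (m6)
bar 8: v0=D3 v1=D4 (P8)
  R7 @ bar2.2: B3->F3 leap 6st
  R3 @ bar3.0: F3 above E3
  R4 @ bar3.0: F3/E3 m2 untreated
  R3 @ bar3.1: F3 above E3
  R2 @ bar5.0: E3/B3 P5 -> F3/F4 P8 similar
  R7 @ bar5.0: B3->F4 leap 6st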